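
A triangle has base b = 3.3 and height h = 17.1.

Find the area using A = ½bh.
A = ½·b·h = ½·3.3·17.1 = ½·56.43 = 28.215

Area = 28.215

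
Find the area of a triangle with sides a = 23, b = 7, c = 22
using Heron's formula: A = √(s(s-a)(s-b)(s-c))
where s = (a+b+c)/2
s = (23 + 7 + 22)/2 = 52/2 = 26
s − a = 3, s − b = 19, s − c = 4
s(s−a)(s−b)(s−c) = 26·3·19·4 = 5928
Area = √5928 ≈ 76.9935

s = 26.0, Area = 76.99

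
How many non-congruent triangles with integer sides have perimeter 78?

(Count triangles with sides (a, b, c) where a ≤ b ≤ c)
Let a ≤ b ≤ c with a + b + c = 78. The only binding inequality is a + b > c, i.e. 78 − c > c, so c < 78/2; and c ≥ 78/3 since c is the largest side.
So 26 ≤ c ≤ 38. For each c, b runs from ⌈(78 − c)/2⌉ up to c (then a = 78 − b − c satisfies 1 ≤ a ≤ b automatically), giving c − ⌈(78 − c)/2⌉ + 1 choices.
Summing over c: 1 + 2 + 4 + 5 + … + 17 + 19  (13 terms, c = 26, …, 38) = 127
Check (closed form: nearest integer to p²/48 for even p, (p+3)²/48 for odd p): 78²/48 = 6084/48 ≈ 126.75 → 127

127 triangles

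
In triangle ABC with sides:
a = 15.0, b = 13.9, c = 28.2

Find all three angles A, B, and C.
Law of cosines for each angle (a² = 225, b² = 193.21, c² = 795.24):
cos(A) = (b² + c² − a²)/(2bc) = (193.21 + 795.24 − 225)/(2·13.9·28.2) = 763.45/783.96 ≈ 0.973838  ⇒  A ≈ 13.1348°
cos(B) = (a² + c² − b²)/(2ac) = (225 + 795.24 − 193.21)/(2·15.0·28.2) = 827.03/846 ≈ 0.977577  ⇒  B ≈ 12.1563°
cos(C) = (a² + b² − c²)/(2ab) = (225 + 193.21 − 795.24)/(2·15.0·13.9) = -377.03/417 ≈ -0.904149  ⇒  C ≈ 154.709°
Check: A + B + C ≈ 180°

A = 13.13°, B = 12.16°, C = 154.7°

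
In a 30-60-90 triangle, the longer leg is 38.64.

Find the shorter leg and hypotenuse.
In a 30-60-90 triangle the sides are in ratio 1 : √3 : 2, so short leg = long leg/√3 and hypotenuse = 2·(short leg).
Short leg = 38.64/√3 ≈ 38.64/1.73205 ≈ 22.3088
Hypotenuse = 2·22.3088 ≈ 44.6176

Short leg = 22.31, Hypotenuse = 44.62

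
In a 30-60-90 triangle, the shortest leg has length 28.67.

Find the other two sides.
In a 30-60-90 triangle the sides are in ratio 1 : √3 : 2 (short leg : long leg : hypotenuse).
Long leg = 28.67·√3 ≈ 28.67·1.73205 ≈ 49.6579
Hypotenuse = 2·28.67 = 57.34

Long leg = 28.67√3 = 49.66, Hypotenuse = 57.34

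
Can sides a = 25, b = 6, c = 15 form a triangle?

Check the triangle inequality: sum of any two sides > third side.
a + b vs c: 25 + 6 = 31 > 15  ✓
a + c vs b: 25 + 15 = 40 > 6  ✓
b + c vs a: 6 + 15 = 21 ≤ 25  ✗

No: 6 + 15 = 21 is not > 25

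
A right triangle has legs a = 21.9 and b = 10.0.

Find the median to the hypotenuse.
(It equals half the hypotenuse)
Hypotenuse c = √(a² + b²) = √(479.61 + 100) = √579.61 ≈ 24.0751
Median to hypotenuse = c/2 ≈ 24.0751/2 ≈ 12.0375

Median = 12.04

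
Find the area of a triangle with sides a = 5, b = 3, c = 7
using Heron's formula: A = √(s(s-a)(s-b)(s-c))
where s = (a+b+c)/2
s = (5 + 3 + 7)/2 = 15/2 = 7.5
s − a = 2.5, s − b = 4.5, s − c = 0.5
s(s−a)(s−b)(s−c) = 7.5·2.5·4.5·0.5 = 42.1875
Area = √42.1875 ≈ 6.49519

s = 7.5, Area = 6.495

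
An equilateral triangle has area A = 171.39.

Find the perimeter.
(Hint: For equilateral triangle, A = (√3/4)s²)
A = (√3/4)s²  ⇒  s² = 4A/√3 = 4·171.39/√3 = 685.56/1.73205 ≈ 395.808
s ≈ √395.808 ≈ 19.8949
Perimeter = 3s ≈ 3·19.8949 ≈ 59.6848

Perimeter = 59.68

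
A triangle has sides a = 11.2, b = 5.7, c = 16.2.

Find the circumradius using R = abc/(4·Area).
First find the area with Heron's formula.
s = (11.2 + 5.7 + 16.2)/2 = 16.55
Area = √(s(s−a)(s−b)(s−c)) = √(16.55·5.35·10.85·0.35) ≈ √336.24 ≈ 18.3369
abc = 11.2·5.7·16.2 = 1034.208
R = abc/(4·Area) ≈ 1034.208/(4·18.3369) = 1034.208/73.3474 ≈ 14.1001

R = 14.1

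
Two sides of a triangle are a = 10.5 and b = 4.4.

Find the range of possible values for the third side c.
Triangle inequality: |a − b| < c < a + b
|a − b| = |10.5 − 4.4| = 6.1
a + b = 10.5 + 4.4 = 14.9

6.1 < c < 14.9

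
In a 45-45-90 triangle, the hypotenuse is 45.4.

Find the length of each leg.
In a 45-45-90 triangle hypotenuse = leg·√2, so leg = hypotenuse/√2.
Leg = 45.4/√2 ≈ 45.4/1.41421 ≈ 32.1026

Each leg = 32.1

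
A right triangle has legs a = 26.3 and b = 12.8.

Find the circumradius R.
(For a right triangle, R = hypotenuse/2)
Hypotenuse c = √(a² + b²) = √(691.69 + 163.84) = √855.53 ≈ 29.2494
R = c/2 ≈ 29.2494/2 ≈ 14.6247

R = 14.62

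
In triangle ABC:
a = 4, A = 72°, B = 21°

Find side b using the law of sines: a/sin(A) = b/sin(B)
a/sin(A) = b/sin(B)  ⇒  b = a·sin(B)/sin(A) = 4·sin(21°)/sin(72°)
sin(21°) ≈ 0.358368, sin(72°) ≈ 0.951057
b ≈ 4·0.358368/0.951057 ≈ 1.43347/0.951057 ≈ 1.50724

b = 1.507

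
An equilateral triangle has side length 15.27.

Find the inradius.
r = Area/s with s the semi-perimeter.
Area = (√3/4)·15.27² = (√3/4)·233.1729 ≈ 0.433013·233.1729 ≈ 100.967
s = 3·15.27/2 = 22.905
r ≈ 100.967/22.905 ≈ 4.40807
(Equivalently r = side/(2√3) = 15.27/3.4641 ≈ 4.40807.)

r = 4.408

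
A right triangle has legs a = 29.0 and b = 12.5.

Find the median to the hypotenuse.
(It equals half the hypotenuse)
Hypotenuse c = √(a² + b²) = √(841 + 156.25) = √997.25 ≈ 31.5793
Median to hypotenuse = c/2 ≈ 31.5793/2 ≈ 15.7896

Median = 15.79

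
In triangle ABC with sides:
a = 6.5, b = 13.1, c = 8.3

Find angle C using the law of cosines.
c² = a² + b² − 2ab·cos(C)  ⇒  cos(C) = (a² + b² − c²)/(2ab)
cos(C) = (6.5² + 13.1² − 8.3²)/(2·6.5·13.1) = (42.25 + 171.61 − 68.89)/170.3 = 144.97/170.3 ≈ 0.851262
C = arccos(0.851262) ≈ 31.6507°

C = 31.65°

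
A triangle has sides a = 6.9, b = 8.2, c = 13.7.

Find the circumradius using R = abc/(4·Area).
First find the area with Heron's formula.
s = (6.9 + 8.2 + 13.7)/2 = 14.4
Area = √(s(s−a)(s−b)(s−c)) = √(14.4·7.5·6.2·0.7) ≈ √468.72 ≈ 21.6499
abc = 6.9·8.2·13.7 = 775.146
R = abc/(4·Area) ≈ 775.146/(4·21.6499) = 775.146/86.5998 ≈ 8.9509

R = 8.951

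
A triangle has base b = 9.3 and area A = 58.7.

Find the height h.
A = ½·b·h  ⇒  h = 2A/b = 2·58.7/9.3 = 117.4/9.3 ≈ 12.6237

h = 12.62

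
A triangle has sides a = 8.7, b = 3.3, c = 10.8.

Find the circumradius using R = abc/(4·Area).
First find the area with Heron's formula.
s = (8.7 + 3.3 + 10.8)/2 = 11.4
Area = √(s(s−a)(s−b)(s−c)) = √(11.4·2.7·8.1·0.6) ≈ √149.591 ≈ 12.2307
abc = 8.7·3.3·10.8 = 310.068
R = abc/(4·Area) ≈ 310.068/(4·12.2307) = 310.068/48.9229 ≈ 6.33789

R = 6.338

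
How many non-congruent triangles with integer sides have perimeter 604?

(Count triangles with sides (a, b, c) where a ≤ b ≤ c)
Let a ≤ b ≤ c with a + b + c = 604. The only binding inequality is a + b > c, i.e. 604 − c > c, so c < 604/2; and c ≥ 604/3 since c is the largest side.
So 202 ≤ c ≤ 301. For each c, b runs from ⌈(604 − c)/2⌉ up to c (then a = 604 − b − c satisfies 1 ≤ a ≤ b automatically), giving c − ⌈(604 − c)/2⌉ + 1 choices.
Summing over c: 2 + 3 + 5 + 6 + … + 149 + 150  (100 terms, c = 202, …, 301) = 7600
Check (closed form: nearest integer to p²/48 for even p, (p+3)²/48 for odd p): 604²/48 = 364816/48 ≈ 7600.33 → 7600

7600 triangles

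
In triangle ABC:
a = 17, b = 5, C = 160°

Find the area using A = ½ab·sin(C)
A = ½·a·b·sin(C) = ½·17·5·sin(160°)
sin(160°) ≈ 0.34202
A ≈ ½·85·0.34202 = 42.5·0.34202 ≈ 14.5359

Area = 14.54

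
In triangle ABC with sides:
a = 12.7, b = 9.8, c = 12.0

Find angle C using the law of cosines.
c² = a² + b² − 2ab·cos(C)  ⇒  cos(C) = (a² + b² − c²)/(2ab)
cos(C) = (12.7² + 9.8² − 12.0²)/(2·12.7·9.8) = (161.29 + 96.04 − 144)/248.92 = 113.33/248.92 ≈ 0.455287
C = arccos(0.455287) ≈ 62.9166°

C = 62.92°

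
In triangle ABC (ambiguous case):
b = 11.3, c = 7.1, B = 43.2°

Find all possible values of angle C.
b/sin(B) = c/sin(C)  ⇒  sin(C) = c·sin(B)/b = 7.1·sin(43.2°)/11.3
sin(43.2°) ≈ 0.684547
sin(C) ≈ 7.1·0.684547/11.3 ≈ 4.86028/11.3 ≈ 0.430114
Candidate 1: C₁ = arcsin(0.430114) ≈ 25.4748°  →  A = 180° − 43.2° − 25.4748° ≈ 111.325° > 0, valid
Candidate 2: C₂ = 180° − C₁ ≈ 154.525°  →  A = 180° − 43.2° − 154.525° ≈ -17.7252° ≤ 0, not a valid triangle

C = 25.47° (one solution)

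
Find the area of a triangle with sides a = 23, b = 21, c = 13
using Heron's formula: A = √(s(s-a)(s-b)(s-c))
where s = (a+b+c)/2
s = (23 + 21 + 13)/2 = 57/2 = 28.5
s − a = 5.5, s − b = 7.5, s − c = 15.5
s(s−a)(s−b)(s−c) = 28.5·5.5·7.5·15.5 = 18222.1875
Area = √18222.1875 ≈ 134.99

s = 28.5, Area = 135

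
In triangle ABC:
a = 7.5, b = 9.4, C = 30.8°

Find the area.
Two sides and the included angle (SAS): A = ½·a·b·sin(C) = ½·7.5·9.4·sin(30.8°)
sin(30.8°) ≈ 0.512043
A ≈ ½·70.5·0.512043 = 35.25·0.512043 ≈ 18.0495

Area = 18.05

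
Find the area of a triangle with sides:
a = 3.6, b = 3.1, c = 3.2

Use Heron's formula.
s = (3.6 + 3.1 + 3.2)/2 = 9.9/2 = 4.95
s − a = 1.35, s − b = 1.85, s − c = 1.75
s(s−a)(s−b)(s−c) = 4.95·1.35·1.85·1.75 ≈ 21.6346
Area = √21.6346 ≈ 4.6513

Area = 4.651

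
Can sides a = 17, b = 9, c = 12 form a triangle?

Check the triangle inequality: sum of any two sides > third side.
a + b vs c: 17 + 9 = 26 > 12  ✓
a + c vs b: 17 + 12 = 29 > 9  ✓
b + c vs a: 9 + 12 = 21 > 17  ✓

Yes, triangle inequality satisfied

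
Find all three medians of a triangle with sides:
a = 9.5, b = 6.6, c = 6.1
Median formula: m_a = ½√(2b² + 2c² − a²) (and cyclically). a² = 90.25, b² = 43.56, c² = 37.21.
m_a = ½√(2·43.56 + 2·37.21 − 90.25) = ½√71.29 ≈ ½·8.44334 ≈ 4.22167
m_b = ½√(2·90.25 + 2·37.21 − 43.56) = ½√211.36 ≈ ½·14.5382 ≈ 7.26911
m_c = ½√(2·90.25 + 2·43.56 − 37.21) = ½√230.41 ≈ ½·15.1793 ≈ 7.58963

m_a = 4.222, m_b = 7.269, m_c = 7.59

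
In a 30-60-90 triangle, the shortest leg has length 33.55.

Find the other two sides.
In a 30-60-90 triangle the sides are in ratio 1 : √3 : 2 (short leg : long leg : hypotenuse).
Long leg = 33.55·√3 ≈ 33.55·1.73205 ≈ 58.1103
Hypotenuse = 2·33.55 = 67.1

Long leg = 33.55√3 = 58.11, Hypotenuse = 67.1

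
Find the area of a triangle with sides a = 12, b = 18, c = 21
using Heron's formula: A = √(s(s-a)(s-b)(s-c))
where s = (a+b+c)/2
s = (12 + 18 + 21)/2 = 51/2 = 25.5
s − a = 13.5, s − b = 7.5, s − c = 4.5
s(s−a)(s−b)(s−c) = 25.5·13.5·7.5·4.5 = 11618.4375
Area = √11618.4375 ≈ 107.789

s = 25.5, Area = 107.8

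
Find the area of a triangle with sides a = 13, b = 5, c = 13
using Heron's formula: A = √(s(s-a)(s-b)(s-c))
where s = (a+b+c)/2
s = (13 + 5 + 13)/2 = 31/2 = 15.5
s − a = 2.5, s − b = 10.5, s − c = 2.5
s(s−a)(s−b)(s−c) = 15.5·2.5·10.5·2.5 = 1017.1875
Area = √1017.1875 ≈ 31.8934

s = 15.5, Area = 31.89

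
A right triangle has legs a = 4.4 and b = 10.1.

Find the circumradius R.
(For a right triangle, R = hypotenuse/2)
Hypotenuse c = √(a² + b²) = √(19.36 + 102.01) = √121.37 ≈ 11.0168
R = c/2 ≈ 11.0168/2 ≈ 5.5084

R = 5.508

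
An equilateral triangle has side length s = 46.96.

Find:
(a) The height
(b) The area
(a) The height splits the triangle into two 30-60-90 halves: h = s·√3/2 = 46.96·1.73205/2 ≈ 81.3371/2 ≈ 40.6686
(b) Area = (√3/4)·s² = (√3/4)·46.96² = (√3/4)·2205.2416 ≈ 0.433013·2205.2416 ≈ 954.898

Height = 40.67, Area = 954.9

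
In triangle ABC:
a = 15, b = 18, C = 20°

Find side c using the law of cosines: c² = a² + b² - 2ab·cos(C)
c² = 15² + 18² − 2·15·18·cos(20°)
cos(20°) ≈ 0.939693
c² ≈ 225 + 324 − 540·(0.939693) ≈ 549 − 507.434 ≈ 41.566
c ≈ √41.566 ≈ 6.44717

c = 6.447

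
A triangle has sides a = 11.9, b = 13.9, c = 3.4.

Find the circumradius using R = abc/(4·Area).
First find the area with Heron's formula.
s = (11.9 + 13.9 + 3.4)/2 = 14.6
Area = √(s(s−a)(s−b)(s−c)) = √(14.6·2.7·0.7·11.2) ≈ √309.053 ≈ 17.5799
abc = 11.9·13.9·3.4 = 562.394
R = abc/(4·Area) ≈ 562.394/(4·17.5799) = 562.394/70.3196 ≈ 7.99769

R = 7.998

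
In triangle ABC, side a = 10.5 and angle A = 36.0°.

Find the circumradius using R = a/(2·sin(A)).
R = a/(2·sin(A)) = 10.5/(2·sin(36.0°))
sin(36.0°) ≈ 0.587785
R ≈ 10.5/(2·0.587785) = 10.5/1.17557 ≈ 8.93183

R = 8.932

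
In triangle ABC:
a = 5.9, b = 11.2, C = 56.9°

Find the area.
Two sides and the included angle (SAS): A = ½·a·b·sin(C) = ½·5.9·11.2·sin(56.9°)
sin(56.9°) ≈ 0.837719
A ≈ ½·66.08·0.837719 = 33.04·0.837719 ≈ 27.6782

Area = 27.68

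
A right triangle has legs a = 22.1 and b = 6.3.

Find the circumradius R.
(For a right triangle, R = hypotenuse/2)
Hypotenuse c = √(a² + b²) = √(488.41 + 39.69) = √528.1 ≈ 22.9804
R = c/2 ≈ 22.9804/2 ≈ 11.4902

R = 11.49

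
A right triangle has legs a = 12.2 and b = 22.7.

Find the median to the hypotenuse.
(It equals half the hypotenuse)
Hypotenuse c = √(a² + b²) = √(148.84 + 515.29) = √664.13 ≈ 25.7707
Median to hypotenuse = c/2 ≈ 25.7707/2 ≈ 12.8854

Median = 12.89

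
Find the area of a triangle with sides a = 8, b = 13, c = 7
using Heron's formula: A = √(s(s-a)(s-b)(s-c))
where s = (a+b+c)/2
s = (8 + 13 + 7)/2 = 28/2 = 14
s − a = 6, s − b = 1, s − c = 7
s(s−a)(s−b)(s−c) = 14·6·1·7 = 588
Area = √588 ≈ 24.2487

s = 14.0, Area = 24.25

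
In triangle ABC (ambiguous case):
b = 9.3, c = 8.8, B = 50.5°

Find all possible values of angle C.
b/sin(B) = c/sin(C)  ⇒  sin(C) = c·sin(B)/b = 8.8·sin(50.5°)/9.3
sin(50.5°) ≈ 0.771625
sin(C) ≈ 8.8·0.771625/9.3 ≈ 6.7903/9.3 ≈ 0.730139
Candidate 1: C₁ = arcsin(0.730139) ≈ 46.8981°  →  A = 180° − 50.5° − 46.8981° ≈ 82.6019° > 0, valid
Candidate 2: C₂ = 180° − C₁ ≈ 133.102°  →  A = 180° − 50.5° − 133.102° ≈ -3.6019° ≤ 0, not a valid triangle

C = 46.9° (one solution)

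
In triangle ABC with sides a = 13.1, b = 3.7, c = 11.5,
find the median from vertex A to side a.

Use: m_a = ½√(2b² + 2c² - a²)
m_a = ½√(2·3.7² + 2·11.5² − 13.1²) = ½√(2·13.69 + 2·132.25 − 171.61) = ½√(27.38 + 264.5 − 171.61) = ½√120.27
√120.27 ≈ 10.9668, so m_a ≈ 5.48338

m_a = 5.483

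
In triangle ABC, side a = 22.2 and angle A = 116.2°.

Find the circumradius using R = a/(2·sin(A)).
R = a/(2·sin(A)) = 22.2/(2·sin(116.2°))
sin(116.2°) ≈ 0.897258
R ≈ 22.2/(2·0.897258) = 22.2/1.79452 ≈ 12.371

R = 12.37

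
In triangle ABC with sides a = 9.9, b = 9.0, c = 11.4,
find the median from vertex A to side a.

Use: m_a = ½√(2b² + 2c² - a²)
m_a = ½√(2·9.0² + 2·11.4² − 9.9²) = ½√(2·81 + 2·129.96 − 98.01) = ½√(162 + 259.92 − 98.01) = ½√323.91
√323.91 ≈ 17.9975, so m_a ≈ 8.99875

m_a = 8.999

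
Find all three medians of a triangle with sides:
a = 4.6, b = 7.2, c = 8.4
Median formula: m_a = ½√(2b² + 2c² − a²) (and cyclically). a² = 21.16, b² = 51.84, c² = 70.56.
m_a = ½√(2·51.84 + 2·70.56 − 21.16) = ½√223.64 ≈ ½·14.9546 ≈ 7.4773
m_b = ½√(2·21.16 + 2·70.56 − 51.84) = ½√131.6 ≈ ½·11.4717 ≈ 5.73585
m_c = ½√(2·21.16 + 2·51.84 − 70.56) = ½√75.44 ≈ ½·8.68562 ≈ 4.34281

m_a = 7.477, m_b = 5.736, m_c = 4.343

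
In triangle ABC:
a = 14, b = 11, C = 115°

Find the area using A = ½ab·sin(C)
A = ½·a·b·sin(C) = ½·14·11·sin(115°)
sin(115°) ≈ 0.906308
A ≈ ½·154·0.906308 = 77·0.906308 ≈ 69.7857

Area = 69.79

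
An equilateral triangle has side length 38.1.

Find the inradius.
r = Area/s with s the semi-perimeter.
Area = (√3/4)·38.1² = (√3/4)·1451.61 ≈ 0.433013·1451.61 ≈ 628.566
s = 3·38.1/2 = 57.15
r ≈ 628.566/57.15 ≈ 10.9985
(Equivalently r = side/(2√3) = 38.1/3.4641 ≈ 10.9985.)

r = 11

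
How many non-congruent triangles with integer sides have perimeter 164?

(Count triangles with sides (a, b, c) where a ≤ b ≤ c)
Let a ≤ b ≤ c with a + b + c = 164. The only binding inequality is a + b > c, i.e. 164 − c > c, so c < 164/2; and c ≥ 164/3 since c is the largest side.
So 55 ≤ c ≤ 81. For each c, b runs from ⌈(164 − c)/2⌉ up to c (then a = 164 − b − c satisfies 1 ≤ a ≤ b automatically), giving c − ⌈(164 − c)/2⌉ + 1 choices.
Summing over c: 1 + 3 + 4 + 6 + … + 39 + 40  (27 terms, c = 55, …, 81) = 560
Check (closed form: nearest integer to p²/48 for even p, (p+3)²/48 for odd p): 164²/48 = 26896/48 ≈ 560.33 → 560

560 triangles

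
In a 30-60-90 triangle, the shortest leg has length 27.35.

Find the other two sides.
In a 30-60-90 triangle the sides are in ratio 1 : √3 : 2 (short leg : long leg : hypotenuse).
Long leg = 27.35·√3 ≈ 27.35·1.73205 ≈ 47.3716
Hypotenuse = 2·27.35 = 54.7

Long leg = 27.35√3 = 47.37, Hypotenuse = 54.7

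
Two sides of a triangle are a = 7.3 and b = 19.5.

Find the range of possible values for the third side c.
Triangle inequality: |a − b| < c < a + b
|a − b| = |7.3 − 19.5| = 12.2
a + b = 7.3 + 19.5 = 26.8

12.2 < c < 26.8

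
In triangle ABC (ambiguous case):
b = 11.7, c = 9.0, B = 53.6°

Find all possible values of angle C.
b/sin(B) = c/sin(C)  ⇒  sin(C) = c·sin(B)/b = 9.0·sin(53.6°)/11.7
sin(53.6°) ≈ 0.804894
sin(C) ≈ 9.0·0.804894/11.7 ≈ 7.24404/11.7 ≈ 0.619149
Candidate 1: C₁ = arcsin(0.619149) ≈ 38.254°  →  A = 180° − 53.6° − 38.254° ≈ 88.146° > 0, valid
Candidate 2: C₂ = 180° − C₁ ≈ 141.746°  →  A = 180° − 53.6° − 141.746° ≈ -15.346° ≤ 0, not a valid triangle

C = 38.25° (one solution)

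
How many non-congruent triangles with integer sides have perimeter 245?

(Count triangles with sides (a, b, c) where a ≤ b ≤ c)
Let a ≤ b ≤ c with a + b + c = 245. The only binding inequality is a + b > c, i.e. 245 − c > c, so c < 245/2; and c ≥ 245/3 since c is the largest side.
So 82 ≤ c ≤ 122. For each c, b runs from ⌈(245 − c)/2⌉ up to c (then a = 245 − b − c satisfies 1 ≤ a ≤ b automatically), giving c − ⌈(245 − c)/2⌉ + 1 choices.
Summing over c: 1 + 3 + 4 + 6 + … + 60 + 61  (41 terms, c = 82, …, 122) = 1281
Check (closed form: nearest integer to p²/48 for even p, (p+3)²/48 for odd p): (245+3)²/48 = 248²/48 = 61504/48 ≈ 1281.33 → 1281

1281 triangles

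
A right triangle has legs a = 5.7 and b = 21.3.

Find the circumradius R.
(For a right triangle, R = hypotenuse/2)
Hypotenuse c = √(a² + b²) = √(32.49 + 453.69) = √486.18 ≈ 22.0495
R = c/2 ≈ 22.0495/2 ≈ 11.0247

R = 11.02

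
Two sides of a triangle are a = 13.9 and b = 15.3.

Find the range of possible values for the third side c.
Triangle inequality: |a − b| < c < a + b
|a − b| = |13.9 − 15.3| = 1.4
a + b = 13.9 + 15.3 = 29.2

1.4 < c < 29.2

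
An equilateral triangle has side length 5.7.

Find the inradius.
r = Area/s with s the semi-perimeter.
Area = (√3/4)·5.7² = (√3/4)·32.49 ≈ 0.433013·32.49 ≈ 14.0686
s = 3·5.7/2 = 8.55
r ≈ 14.0686/8.55 ≈ 1.64545
(Equivalently r = side/(2√3) = 5.7/3.4641 ≈ 1.64545.)

r = 1.645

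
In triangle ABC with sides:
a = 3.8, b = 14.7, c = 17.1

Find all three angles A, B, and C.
Law of cosines for each angle (a² = 14.44, b² = 216.09, c² = 292.41):
cos(A) = (b² + c² − a²)/(2bc) = (216.09 + 292.41 − 14.44)/(2·14.7·17.1) = 494.06/502.74 ≈ 0.982735  ⇒  A ≈ 10.6623°
cos(B) = (a² + c² − b²)/(2ac) = (14.44 + 292.41 − 216.09)/(2·3.8·17.1) = 90.76/129.96 ≈ 0.698369  ⇒  B ≈ 45.7037°
cos(C) = (a² + b² − c²)/(2ab) = (14.44 + 216.09 − 292.41)/(2·3.8·14.7) = -61.88/111.72 ≈ -0.553885  ⇒  C ≈ 123.634°
Check: A + B + C ≈ 180°

A = 10.66°, B = 45.7°, C = 123.6°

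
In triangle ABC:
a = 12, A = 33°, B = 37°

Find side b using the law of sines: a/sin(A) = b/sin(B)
a/sin(A) = b/sin(B)  ⇒  b = a·sin(B)/sin(A) = 12·sin(37°)/sin(33°)
sin(37°) ≈ 0.601815, sin(33°) ≈ 0.544639
b ≈ 12·0.601815/0.544639 ≈ 7.22178/0.544639 ≈ 13.2598

b = 13.26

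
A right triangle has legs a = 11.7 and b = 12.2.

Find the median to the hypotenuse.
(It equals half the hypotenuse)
Hypotenuse c = √(a² + b²) = √(136.89 + 148.84) = √285.73 ≈ 16.9035
Median to hypotenuse = c/2 ≈ 16.9035/2 ≈ 8.45177

Median = 8.452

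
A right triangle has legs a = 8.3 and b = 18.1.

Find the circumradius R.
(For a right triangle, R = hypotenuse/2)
Hypotenuse c = √(a² + b²) = √(68.89 + 327.61) = √396.5 ≈ 19.9123
R = c/2 ≈ 19.9123/2 ≈ 9.95615

R = 9.956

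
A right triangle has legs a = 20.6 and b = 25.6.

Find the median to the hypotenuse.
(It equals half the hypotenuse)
Hypotenuse c = √(a² + b²) = √(424.36 + 655.36) = √1079.72 ≈ 32.8591
Median to hypotenuse = c/2 ≈ 32.8591/2 ≈ 16.4295

Median = 16.43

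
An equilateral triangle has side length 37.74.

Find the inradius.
r = Area/s with s the semi-perimeter.
Area = (√3/4)·37.74² = (√3/4)·1424.3076 ≈ 0.433013·1424.3076 ≈ 616.743
s = 3·37.74/2 = 56.61
r ≈ 616.743/56.61 ≈ 10.8946
(Equivalently r = side/(2√3) = 37.74/3.4641 ≈ 10.8946.)

r = 10.89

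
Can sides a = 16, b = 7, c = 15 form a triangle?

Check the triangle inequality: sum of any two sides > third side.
a + b vs c: 16 + 7 = 23 > 15  ✓
a + c vs b: 16 + 15 = 31 > 7  ✓
b + c vs a: 7 + 15 = 22 > 16  ✓

Yes, triangle inequality satisfied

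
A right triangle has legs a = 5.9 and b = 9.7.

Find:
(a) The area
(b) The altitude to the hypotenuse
(a) The legs are perpendicular, so Area = ½·a·b = ½·5.9·9.7 = ½·57.23 = 28.615
(b) Hypotenuse c = √(a² + b²) = √(34.81 + 94.09) = √128.9 ≈ 11.3534
    Area = ½·c·h_c  ⇒  h_c = 2·Area/c = 57.23/11.3534 ≈ 5.04077

Area = 28.615, h_c = 5.041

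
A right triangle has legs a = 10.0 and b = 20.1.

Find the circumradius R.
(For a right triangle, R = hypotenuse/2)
Hypotenuse c = √(a² + b²) = √(100 + 404.01) = √504.01 ≈ 22.4502
R = c/2 ≈ 22.4502/2 ≈ 11.2251

R = 11.23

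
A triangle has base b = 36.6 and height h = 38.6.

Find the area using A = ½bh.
A = ½·b·h = ½·36.6·38.6 = ½·1412.76 = 706.38

Area = 706.38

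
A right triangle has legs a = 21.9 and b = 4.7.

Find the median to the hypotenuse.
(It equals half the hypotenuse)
Hypotenuse c = √(a² + b²) = √(479.61 + 22.09) = √501.7 ≈ 22.3987
Median to hypotenuse = c/2 ≈ 22.3987/2 ≈ 11.1993

Median = 11.2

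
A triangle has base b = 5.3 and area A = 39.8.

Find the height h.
A = ½·b·h  ⇒  h = 2A/b = 2·39.8/5.3 = 79.6/5.3 ≈ 15.0189

h = 15.02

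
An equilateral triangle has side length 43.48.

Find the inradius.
r = Area/s with s the semi-perimeter.
Area = (√3/4)·43.48² = (√3/4)·1890.5104 ≈ 0.433013·1890.5104 ≈ 818.615
s = 3·43.48/2 = 65.22
r ≈ 818.615/65.22 ≈ 12.5516
(Equivalently r = side/(2√3) = 43.48/3.4641 ≈ 12.5516.)

r = 12.55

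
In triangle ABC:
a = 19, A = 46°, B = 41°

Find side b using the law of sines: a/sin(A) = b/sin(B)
a/sin(A) = b/sin(B)  ⇒  b = a·sin(B)/sin(A) = 19·sin(41°)/sin(46°)
sin(41°) ≈ 0.656059, sin(46°) ≈ 0.71934
b ≈ 19·0.656059/0.71934 ≈ 12.4651/0.71934 ≈ 17.3286

b = 17.33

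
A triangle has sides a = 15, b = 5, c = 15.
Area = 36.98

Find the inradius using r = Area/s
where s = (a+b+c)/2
s = (15 + 5 + 15)/2 = 35/2 = 17.5
r = Area/s = 36.98/17.5 ≈ 2.11314

r = 2.113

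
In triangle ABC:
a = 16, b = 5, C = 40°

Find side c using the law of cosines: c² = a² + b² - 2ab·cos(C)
c² = 16² + 5² − 2·16·5·cos(40°)
cos(40°) ≈ 0.766044
c² ≈ 256 + 25 − 160·(0.766044) ≈ 281 − 122.567 ≈ 158.433
c ≈ √158.433 ≈ 12.587

c = 12.59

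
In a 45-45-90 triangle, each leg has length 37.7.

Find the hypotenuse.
In a 45-45-90 triangle the sides are in ratio 1 : 1 : √2, so hypotenuse = leg·√2.
Hypotenuse = 37.7·√2 ≈ 37.7·1.41421 ≈ 53.3159

Hypotenuse = 37.7√2 = 53.32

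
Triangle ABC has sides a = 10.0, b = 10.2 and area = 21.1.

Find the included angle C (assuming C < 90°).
Area = ½·a·b·sin(C)  ⇒  sin(C) = 2·Area/(a·b) = 2·21.1/(10.0·10.2) = 42.2/102 ≈ 0.413725
C = arcsin(0.413725) ≈ 24.4391° (taking the acute solution since C < 90°)

C = 24.44°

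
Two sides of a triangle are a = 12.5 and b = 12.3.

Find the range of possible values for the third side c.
Triangle inequality: |a − b| < c < a + b
|a − b| = |12.5 − 12.3| = 0.2
a + b = 12.5 + 12.3 = 24.8

0.2 < c < 24.8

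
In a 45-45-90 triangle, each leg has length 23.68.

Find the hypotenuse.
In a 45-45-90 triangle the sides are in ratio 1 : 1 : √2, so hypotenuse = leg·√2.
Hypotenuse = 23.68·√2 ≈ 23.68·1.41421 ≈ 33.4886

Hypotenuse = 23.68√2 = 33.49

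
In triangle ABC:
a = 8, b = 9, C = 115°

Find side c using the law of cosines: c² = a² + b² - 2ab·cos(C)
c² = 8² + 9² − 2·8·9·cos(115°)
cos(115°) ≈ -0.422618
c² ≈ 64 + 81 − 144·(-0.422618) ≈ 145 + 60.857 ≈ 205.857
c ≈ √205.857 ≈ 14.3477

c = 14.35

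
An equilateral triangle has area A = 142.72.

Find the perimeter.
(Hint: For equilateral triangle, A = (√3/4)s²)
A = (√3/4)s²  ⇒  s² = 4A/√3 = 4·142.72/√3 = 570.88/1.73205 ≈ 329.598
s ≈ √329.598 ≈ 18.1548
Perimeter = 3s ≈ 3·18.1548 ≈ 54.4645

Perimeter = 54.46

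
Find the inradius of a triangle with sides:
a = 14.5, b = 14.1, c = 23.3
r = Area/s where s is the semi-perimeter.
s = (14.5 + 14.1 + 23.3)/2 = 51.9/2 = 25.95
Area = √(s(s−a)(s−b)(s−c)) = √(25.95·11.45·11.85·2.65) ≈ √9330.55 ≈ 96.5948
r ≈ 96.5948/25.95 ≈ 3.72234

r = 3.722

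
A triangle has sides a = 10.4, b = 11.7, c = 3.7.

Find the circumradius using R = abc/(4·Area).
First find the area with Heron's formula.
s = (10.4 + 11.7 + 3.7)/2 = 12.9
Area = √(s(s−a)(s−b)(s−c)) = √(12.9·2.5·1.2·9.2) ≈ √356.04 ≈ 18.869
abc = 10.4·11.7·3.7 = 450.216
R = abc/(4·Area) ≈ 450.216/(4·18.869) = 450.216/75.4761 ≈ 5.96501

R = 5.965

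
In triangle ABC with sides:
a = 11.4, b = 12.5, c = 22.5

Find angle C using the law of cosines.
c² = a² + b² − 2ab·cos(C)  ⇒  cos(C) = (a² + b² − c²)/(2ab)
cos(C) = (11.4² + 12.5² − 22.5²)/(2·11.4·12.5) = (129.96 + 156.25 − 506.25)/285 = -220.04/285 ≈ -0.77207
C = arccos(-0.77207) ≈ 140.54°

C = 140.5°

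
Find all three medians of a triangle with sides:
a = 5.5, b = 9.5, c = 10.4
Median formula: m_a = ½√(2b² + 2c² − a²) (and cyclically). a² = 30.25, b² = 90.25, c² = 108.16.
m_a = ½√(2·90.25 + 2·108.16 − 30.25) = ½√366.57 ≈ ½·19.146 ≈ 9.57301
m_b = ½√(2·30.25 + 2·108.16 − 90.25) = ½√186.57 ≈ ½·13.6591 ≈ 6.82953
m_c = ½√(2·30.25 + 2·90.25 − 108.16) = ½√132.84 ≈ ½·11.5256 ≈ 5.76281

m_a = 9.573, m_b = 6.83, m_c = 5.763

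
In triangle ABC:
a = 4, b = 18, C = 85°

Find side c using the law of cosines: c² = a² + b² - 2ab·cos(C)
c² = 4² + 18² − 2·4·18·cos(85°)
cos(85°) ≈ 0.0871557
c² ≈ 16 + 324 − 144·(0.0871557) ≈ 340 − 12.5504 ≈ 327.45
c ≈ √327.45 ≈ 18.0956

c = 18.1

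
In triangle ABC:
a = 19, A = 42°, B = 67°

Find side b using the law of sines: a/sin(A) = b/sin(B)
a/sin(A) = b/sin(B)  ⇒  b = a·sin(B)/sin(A) = 19·sin(67°)/sin(42°)
sin(67°) ≈ 0.920505, sin(42°) ≈ 0.669131
b ≈ 19·0.920505/0.669131 ≈ 17.4896/0.669131 ≈ 26.1378

b = 26.14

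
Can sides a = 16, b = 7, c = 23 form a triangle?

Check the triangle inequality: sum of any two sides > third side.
a + b vs c: 16 + 7 = 23 ≤ 23  ✗
a + c vs b: 16 + 23 = 39 > 7  ✓
b + c vs a: 7 + 23 = 30 > 16  ✓

No: 16 + 7 = 23 is not > 23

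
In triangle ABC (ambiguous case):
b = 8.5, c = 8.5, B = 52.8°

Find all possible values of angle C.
b/sin(B) = c/sin(C)  ⇒  sin(C) = c·sin(B)/b = 8.5·sin(52.8°)/8.5
sin(52.8°) ≈ 0.79653
sin(C) ≈ 8.5·0.79653/8.5 ≈ 6.7705/8.5 ≈ 0.79653
Candidate 1: C₁ = arcsin(0.79653) ≈ 52.8°  →  A = 180° − 52.8° − 52.8° ≈ 74.4° > 0, valid
Candidate 2: C₂ = 180° − C₁ ≈ 127.2°  →  A = 180° − 52.8° − 127.2° ≈ 0° ≤ 0, not a valid triangle

C = 52.8° (one solution)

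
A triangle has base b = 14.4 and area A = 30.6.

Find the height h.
A = ½·b·h  ⇒  h = 2A/b = 2·30.6/14.4 = 61.2/14.4 ≈ 4.25

h = 4.25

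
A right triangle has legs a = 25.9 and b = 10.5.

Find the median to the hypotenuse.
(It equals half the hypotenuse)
Hypotenuse c = √(a² + b²) = √(670.81 + 110.25) = √781.06 ≈ 27.9475
Median to hypotenuse = c/2 ≈ 27.9475/2 ≈ 13.9737

Median = 13.97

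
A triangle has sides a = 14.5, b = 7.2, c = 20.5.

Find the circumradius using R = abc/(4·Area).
First find the area with Heron's formula.
s = (14.5 + 7.2 + 20.5)/2 = 21.1
Area = √(s(s−a)(s−b)(s−c)) = √(21.1·6.6·13.9·0.6) ≈ √1161.43 ≈ 34.0797
abc = 14.5·7.2·20.5 = 2140.2
R = abc/(4·Area) ≈ 2140.2/(4·34.0797) = 2140.2/136.319 ≈ 15.6999

R = 15.7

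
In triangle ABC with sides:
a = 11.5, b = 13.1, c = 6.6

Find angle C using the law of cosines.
c² = a² + b² − 2ab·cos(C)  ⇒  cos(C) = (a² + b² − c²)/(2ab)
cos(C) = (11.5² + 13.1² − 6.6²)/(2·11.5·13.1) = (132.25 + 171.61 − 43.56)/301.3 = 260.3/301.3 ≈ 0.863923
C = arccos(0.863923) ≈ 30.24°

C = 30.24°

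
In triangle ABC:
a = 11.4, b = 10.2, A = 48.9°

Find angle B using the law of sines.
a/sin(A) = b/sin(B)  ⇒  sin(B) = b·sin(A)/a = 10.2·sin(48.9°)/11.4
sin(48.9°) ≈ 0.753563
sin(B) ≈ 10.2·0.753563/11.4 ≈ 7.68635/11.4 ≈ 0.674241
B = arcsin(0.674241) ≈ 42.3952°
(Since b ≤ a we need B ≤ A, so the obtuse alternative 180° − 42.3952° ≈ 137.605° is rejected.)

B = 42.4°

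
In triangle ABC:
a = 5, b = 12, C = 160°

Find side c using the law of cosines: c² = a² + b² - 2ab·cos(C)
c² = 5² + 12² − 2·5·12·cos(160°)
cos(160°) ≈ -0.939693
c² ≈ 25 + 144 − 120·(-0.939693) ≈ 169 + 112.763 ≈ 281.763
c ≈ √281.763 ≈ 16.7858

c = 16.79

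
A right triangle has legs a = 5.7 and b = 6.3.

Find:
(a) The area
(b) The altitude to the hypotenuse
(a) The legs are perpendicular, so Area = ½·a·b = ½·5.7·6.3 = ½·35.91 = 17.955
(b) Hypotenuse c = √(a² + b²) = √(32.49 + 39.69) = √72.18 ≈ 8.49588
    Area = ½·c·h_c  ⇒  h_c = 2·Area/c = 35.91/8.49588 ≈ 4.22675

Area = 17.955, h_c = 4.227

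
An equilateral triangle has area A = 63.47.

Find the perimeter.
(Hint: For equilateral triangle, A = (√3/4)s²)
A = (√3/4)s²  ⇒  s² = 4A/√3 = 4·63.47/√3 = 253.88/1.73205 ≈ 146.578
s ≈ √146.578 ≈ 12.1069
Perimeter = 3s ≈ 3·12.1069 ≈ 36.3208

Perimeter = 36.32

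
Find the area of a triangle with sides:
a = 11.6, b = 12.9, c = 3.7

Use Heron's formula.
s = (11.6 + 12.9 + 3.7)/2 = 28.2/2 = 14.1
s − a = 2.5, s − b = 1.2, s − c = 10.4
s(s−a)(s−b)(s−c) = 14.1·2.5·1.2·10.4 ≈ 439.92
Area = √439.92 ≈ 20.9743

Area = 20.97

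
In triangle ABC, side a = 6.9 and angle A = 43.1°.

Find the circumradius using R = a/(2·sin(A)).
R = a/(2·sin(A)) = 6.9/(2·sin(43.1°))
sin(43.1°) ≈ 0.683274
R ≈ 6.9/(2·0.683274) = 6.9/1.36655 ≈ 5.04922

R = 5.049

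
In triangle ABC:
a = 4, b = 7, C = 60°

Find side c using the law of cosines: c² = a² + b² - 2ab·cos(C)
c² = 4² + 7² − 2·4·7·cos(60°)
cos(60°) ≈ 0.5
c² ≈ 16 + 49 − 56·(0.5) ≈ 65 − 28 ≈ 37
c ≈ √37 ≈ 6.08276

c = 6.083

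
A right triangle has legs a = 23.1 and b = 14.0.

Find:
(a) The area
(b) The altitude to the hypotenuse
(a) The legs are perpendicular, so Area = ½·a·b = ½·23.1·14.0 = ½·323.4 = 161.7
(b) Hypotenuse c = √(a² + b²) = √(533.61 + 196) = √729.61 ≈ 27.0113
    Area = ½·c·h_c  ⇒  h_c = 2·Area/c = 323.4/27.0113 ≈ 11.9728

Area = 161.7, h_c = 11.97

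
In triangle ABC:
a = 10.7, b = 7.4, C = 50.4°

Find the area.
Two sides and the included angle (SAS): A = ½·a·b·sin(C) = ½·10.7·7.4·sin(50.4°)
sin(50.4°) ≈ 0.770513
A ≈ ½·79.18·0.770513 = 39.59·0.770513 ≈ 30.5046

Area = 30.5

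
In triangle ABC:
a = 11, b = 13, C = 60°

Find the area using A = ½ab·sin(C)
A = ½·a·b·sin(C) = ½·11·13·sin(60°)
sin(60°) ≈ 0.866025
A ≈ ½·143·0.866025 = 71.5·0.866025 ≈ 61.9208

Area = 61.92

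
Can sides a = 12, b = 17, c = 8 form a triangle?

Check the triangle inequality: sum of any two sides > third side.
a + b vs c: 12 + 17 = 29 > 8  ✓
a + c vs b: 12 + 8 = 20 > 17  ✓
b + c vs a: 17 + 8 = 25 > 12  ✓

Yes, triangle inequality satisfied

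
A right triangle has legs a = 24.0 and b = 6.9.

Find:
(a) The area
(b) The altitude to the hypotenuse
(a) The legs are perpendicular, so Area = ½·a·b = ½·24.0·6.9 = ½·165.6 = 82.8
(b) Hypotenuse c = √(a² + b²) = √(576 + 47.61) = √623.61 ≈ 24.9722
    Area = ½·c·h_c  ⇒  h_c = 2·Area/c = 165.6/24.9722 ≈ 6.63138

Area = 82.8, h_c = 6.631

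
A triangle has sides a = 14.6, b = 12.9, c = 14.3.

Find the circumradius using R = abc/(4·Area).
First find the area with Heron's formula.
s = (14.6 + 12.9 + 14.3)/2 = 20.9
Area = √(s(s−a)(s−b)(s−c)) = √(20.9·6.3·8·6.6) ≈ √6952.18 ≈ 83.3797
abc = 14.6·12.9·14.3 = 2693.262
R = abc/(4·Area) ≈ 2693.262/(4·83.3797) = 2693.262/333.519 ≈ 8.07529

R = 8.075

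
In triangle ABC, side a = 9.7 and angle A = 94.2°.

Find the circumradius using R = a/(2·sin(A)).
R = a/(2·sin(A)) = 9.7/(2·sin(94.2°))
sin(94.2°) ≈ 0.997314
R ≈ 9.7/(2·0.997314) = 9.7/1.99463 ≈ 4.86306

R = 4.863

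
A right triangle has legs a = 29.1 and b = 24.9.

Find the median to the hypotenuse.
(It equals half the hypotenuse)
Hypotenuse c = √(a² + b²) = √(846.81 + 620.01) = √1466.82 ≈ 38.2991
Median to hypotenuse = c/2 ≈ 38.2991/2 ≈ 19.1495

Median = 19.15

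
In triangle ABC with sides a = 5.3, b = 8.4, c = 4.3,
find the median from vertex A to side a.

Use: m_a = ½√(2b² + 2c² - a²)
m_a = ½√(2·8.4² + 2·4.3² − 5.3²) = ½√(2·70.56 + 2·18.49 − 28.09) = ½√(141.12 + 36.98 − 28.09) = ½√150.01
√150.01 ≈ 12.2479, so m_a ≈ 6.12393

m_a = 6.124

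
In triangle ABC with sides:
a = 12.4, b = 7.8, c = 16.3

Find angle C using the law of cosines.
c² = a² + b² − 2ab·cos(C)  ⇒  cos(C) = (a² + b² − c²)/(2ab)
cos(C) = (12.4² + 7.8² − 16.3²)/(2·12.4·7.8) = (153.76 + 60.84 − 265.69)/193.44 = -51.09/193.44 ≈ -0.264113
C = arccos(-0.264113) ≈ 105.314°

C = 105.3°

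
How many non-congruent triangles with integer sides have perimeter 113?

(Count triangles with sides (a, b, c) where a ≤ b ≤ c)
Let a ≤ b ≤ c with a + b + c = 113. The only binding inequality is a + b > c, i.e. 113 − c > c, so c < 113/2; and c ≥ 113/3 since c is the largest side.
So 38 ≤ c ≤ 56. For each c, b runs from ⌈(113 − c)/2⌉ up to c (then a = 113 − b − c satisfies 1 ≤ a ≤ b automatically), giving c − ⌈(113 − c)/2⌉ + 1 choices.
Summing over c: 1 + 3 + 4 + 6 + … + 27 + 28  (19 terms, c = 38, …, 56) = 280
Check (closed form: nearest integer to p²/48 for even p, (p+3)²/48 for odd p): (113+3)²/48 = 116²/48 = 13456/48 ≈ 280.33 → 280

280 triangles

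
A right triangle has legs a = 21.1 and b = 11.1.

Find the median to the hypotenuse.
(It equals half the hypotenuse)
Hypotenuse c = √(a² + b²) = √(445.21 + 123.21) = √568.42 ≈ 23.8416
Median to hypotenuse = c/2 ≈ 23.8416/2 ≈ 11.9208

Median = 11.92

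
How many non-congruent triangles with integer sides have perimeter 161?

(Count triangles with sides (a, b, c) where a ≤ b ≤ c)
Let a ≤ b ≤ c with a + b + c = 161. The only binding inequality is a + b > c, i.e. 161 − c > c, so c < 161/2; and c ≥ 161/3 since c is the largest side.
So 54 ≤ c ≤ 80. For each c, b runs from ⌈(161 − c)/2⌉ up to c (then a = 161 − b − c satisfies 1 ≤ a ≤ b automatically), giving c − ⌈(161 − c)/2⌉ + 1 choices.
Summing over c: 1 + 3 + 4 + 6 + … + 39 + 40  (27 terms, c = 54, …, 80) = 560
Check (closed form: nearest integer to p²/48 for even p, (p+3)²/48 for odd p): (161+3)²/48 = 164²/48 = 26896/48 ≈ 560.33 → 560

560 triangles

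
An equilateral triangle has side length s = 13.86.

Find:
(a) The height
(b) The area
(a) The height splits the triangle into two 30-60-90 halves: h = s·√3/2 = 13.86·1.73205/2 ≈ 24.0062/2 ≈ 12.0031
(b) Area = (√3/4)·s² = (√3/4)·13.86² = (√3/4)·192.0996 ≈ 0.433013·192.0996 ≈ 83.1816

Height = 12, Area = 83.18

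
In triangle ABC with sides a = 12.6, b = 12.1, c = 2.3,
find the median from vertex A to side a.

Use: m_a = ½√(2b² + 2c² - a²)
m_a = ½√(2·12.1² + 2·2.3² − 12.6²) = ½√(2·146.41 + 2·5.29 − 158.76) = ½√(292.82 + 10.58 − 158.76) = ½√144.64
√144.64 ≈ 12.0266, so m_a ≈ 6.01332

m_a = 6.013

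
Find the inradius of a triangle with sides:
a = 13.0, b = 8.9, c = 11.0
r = Area/s where s is the semi-perimeter.
s = (13.0 + 8.9 + 11.0)/2 = 32.9/2 = 16.45
Area = √(s(s−a)(s−b)(s−c)) = √(16.45·3.45·7.55·5.45) ≈ √2335.22 ≈ 48.3242
r ≈ 48.3242/16.45 ≈ 2.93764

r = 2.938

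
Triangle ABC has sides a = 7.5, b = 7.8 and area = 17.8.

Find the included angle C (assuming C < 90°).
Area = ½·a·b·sin(C)  ⇒  sin(C) = 2·Area/(a·b) = 2·17.8/(7.5·7.8) = 35.6/58.5 ≈ 0.608547
C = arcsin(0.608547) ≈ 37.4845° (taking the acute solution since C < 90°)

C = 37.48°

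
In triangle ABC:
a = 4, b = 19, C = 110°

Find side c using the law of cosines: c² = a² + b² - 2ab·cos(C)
c² = 4² + 19² − 2·4·19·cos(110°)
cos(110°) ≈ -0.34202
c² ≈ 16 + 361 − 152·(-0.34202) ≈ 377 + 51.9871 ≈ 428.987
c ≈ √428.987 ≈ 20.712

c = 20.71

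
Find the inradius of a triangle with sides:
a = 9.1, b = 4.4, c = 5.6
r = Area/s where s is the semi-perimeter.
s = (9.1 + 4.4 + 5.6)/2 = 19.1/2 = 9.55
Area = √(s(s−a)(s−b)(s−c)) = √(9.55·0.45·5.15·3.95) ≈ √87.4219 ≈ 9.34997
r ≈ 9.34997/9.55 ≈ 0.979054

r = 0.9791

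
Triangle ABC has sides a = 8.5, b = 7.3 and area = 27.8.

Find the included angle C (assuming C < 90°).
Area = ½·a·b·sin(C)  ⇒  sin(C) = 2·Area/(a·b) = 2·27.8/(8.5·7.3) = 55.6/62.05 ≈ 0.896052
C = arcsin(0.896052) ≈ 63.6438° (taking the acute solution since C < 90°)

C = 63.64°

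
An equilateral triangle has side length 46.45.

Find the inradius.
r = Area/s with s the semi-perimeter.
Area = (√3/4)·46.45² = (√3/4)·2157.6025 ≈ 0.433013·2157.6025 ≈ 934.269
s = 3·46.45/2 = 69.675
r ≈ 934.269/69.675 ≈ 13.409
(Equivalently r = side/(2√3) = 46.45/3.4641 ≈ 13.409.)

r = 13.41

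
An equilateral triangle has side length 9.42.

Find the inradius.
r = Area/s with s the semi-perimeter.
Area = (√3/4)·9.42² = (√3/4)·88.7364 ≈ 0.433013·88.7364 ≈ 38.424
s = 3·9.42/2 = 14.13
r ≈ 38.424/14.13 ≈ 2.71932
(Equivalently r = side/(2√3) = 9.42/3.4641 ≈ 2.71932.)

r = 2.719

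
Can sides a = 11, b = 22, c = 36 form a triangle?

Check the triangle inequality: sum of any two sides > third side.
a + b vs c: 11 + 22 = 33 ≤ 36  ✗
a + c vs b: 11 + 36 = 47 > 22  ✓
b + c vs a: 22 + 36 = 58 > 11  ✓

No: 11 + 22 = 33 is not > 36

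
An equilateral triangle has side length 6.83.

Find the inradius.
r = Area/s with s the semi-perimeter.
Area = (√3/4)·6.83² = (√3/4)·46.6489 ≈ 0.433013·46.6489 ≈ 20.1996
s = 3·6.83/2 = 10.245
r ≈ 20.1996/10.245 ≈ 1.97165
(Equivalently r = side/(2√3) = 6.83/3.4641 ≈ 1.97165.)

r = 1.972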